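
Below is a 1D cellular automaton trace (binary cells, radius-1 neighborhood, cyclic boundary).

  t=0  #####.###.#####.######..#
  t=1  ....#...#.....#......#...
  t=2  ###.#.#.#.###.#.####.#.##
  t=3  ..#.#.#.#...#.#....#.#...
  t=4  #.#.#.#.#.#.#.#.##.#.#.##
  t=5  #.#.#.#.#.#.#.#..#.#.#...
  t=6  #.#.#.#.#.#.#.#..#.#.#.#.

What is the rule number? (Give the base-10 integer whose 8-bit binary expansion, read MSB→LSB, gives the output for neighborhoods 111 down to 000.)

  [7] ### => .  t=0,i=0
  [6] ##. => #  t=0,i=4
  [5] #.# => .  t=0,i=5
  [4] #.. => .  t=0,i=22
  [3] .## => .  t=0,i=6
  [2] .#. => #  t=1,i=4
  [1] ..# => .  t=0,i=23
  [0] ... => #  t=1,i=0
  bits 01000101 = 69

69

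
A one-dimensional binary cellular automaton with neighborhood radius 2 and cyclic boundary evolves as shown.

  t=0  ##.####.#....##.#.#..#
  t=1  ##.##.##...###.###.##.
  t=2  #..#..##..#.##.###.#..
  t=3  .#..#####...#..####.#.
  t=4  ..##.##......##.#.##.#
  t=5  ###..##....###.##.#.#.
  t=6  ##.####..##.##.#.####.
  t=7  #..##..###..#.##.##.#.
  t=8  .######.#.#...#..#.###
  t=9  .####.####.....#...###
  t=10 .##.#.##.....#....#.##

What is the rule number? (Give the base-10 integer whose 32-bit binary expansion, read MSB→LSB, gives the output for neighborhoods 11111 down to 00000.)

  nb #####: next=#  (t=3,i=6, bit31=1)
  nb ####.: next=.  (t=0,i=5, bit30=0)
  nb ###.#: next=#  (t=0,i=1, bit29=1)
  nb ###..: next=.  (t=3,i=8, bit28=0)
  nb ##.##: next=.  (t=0,i=2, bit27=0)
  nb ##.#.: next=#  (t=0,i=7, bit26=1)
  nb ##..#: next=#  (t=2,i=8, bit25=1)
  nb ##...: next=.  (t=1,i=8, bit24=0)
  nb #.###: next=#  (t=0,i=3, bit23=1)
  nb #.##.: next=#  (t=1,i=0, bit22=1)
  nb #.#.#: next=#  (t=0,i=16, bit21=1)
  nb #.#..: next=.  (t=0,i=8, bit20=0)
  nb #..##: next=#  (t=0,i=20, bit19=1)
  nb #..#.: next=.  (t=2,i=2, bit18=0)
  nb #...#: next=.  (t=1,i=9, bit17=0)
  nb #....: next=.  (t=0,i=10, bit16=0)
  nb .####: next=#  (t=0,i=4, bit15=1)
  nb .###.: next=#  (t=0,i=0, bit14=1)
  nb .##.#: next=.  (t=0,i=14, bit13=0)
  nb .##..: next=#  (t=1,i=7, bit12=1)
  nb .#.##: next=.  (t=2,i=11, bit11=0)
  nb .#.#.: next=#  (t=0,i=17, bit10=1)
  nb .#..#: next=#  (t=0,i=19, bit9=1)
  nb .#...: next=.  (t=0,i=9, bit8=0)
  nb ..###: next=.  (t=0,i=21, bit7=0)
  nb ..##.: next=#  (t=0,i=13, bit6=1)
  nb ..#.#: next=.  (t=2,i=10, bit5=0)
  nb ..#..: next=.  (t=2,i=0, bit4=0)
  nb ...##: next=#  (t=0,i=12, bit3=1)
  nb ...#.: next=.  (t=3,i=11, bit2=0)
  nb ....#: next=#  (t=0,i=11, bit1=1)
  nb .....: next=.  (t=4,i=9, bit0=0)
  bits 10100110111010001101011001001010 = 2800277066

2800277066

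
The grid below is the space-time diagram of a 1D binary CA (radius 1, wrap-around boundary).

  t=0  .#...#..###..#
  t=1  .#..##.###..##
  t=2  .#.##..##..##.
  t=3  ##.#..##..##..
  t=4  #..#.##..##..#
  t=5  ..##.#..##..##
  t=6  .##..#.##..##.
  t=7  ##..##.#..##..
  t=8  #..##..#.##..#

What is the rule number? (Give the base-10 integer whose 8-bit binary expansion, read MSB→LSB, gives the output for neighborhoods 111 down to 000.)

  nb ###: next=#  (t=0,i=9, bit7=1)
  nb ##.: next=.  (t=0,i=10, bit6=0)
  nb #.#: next=.  (t=0,i=0, bit5=0)
  nb #..: next=.  (t=0,i=2, bit4=0)
  nb .##: next=#  (t=0,i=8, bit3=1)
  nb .#.: next=#  (t=0,i=1, bit2=1)
  nb ..#: next=#  (t=0,i=4, bit1=1)
  nb ...: next=.  (t=0,i=3, bit0=0)
  bits 10001110 = 142

142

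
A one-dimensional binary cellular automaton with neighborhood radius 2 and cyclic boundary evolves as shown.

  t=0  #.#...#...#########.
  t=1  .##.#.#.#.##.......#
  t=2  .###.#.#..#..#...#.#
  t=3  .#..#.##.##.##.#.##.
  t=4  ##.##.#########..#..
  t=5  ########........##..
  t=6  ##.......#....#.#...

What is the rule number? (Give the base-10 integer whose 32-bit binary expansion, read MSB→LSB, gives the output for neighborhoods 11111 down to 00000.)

  [31] ##### => .  t=0,i=12
  [30] ####. => .  t=0,i=17
  [29] ###.# => .  t=0,i=18
  [28] ###.. => .  t=4,i=14
  [27] ##.## => #  t=3,i=8
  [26] ##.#. => #  t=0,i=19
  [25] ##..# => .  t=3,i=19
  [24] ##... => .  t=1,i=12
  [23] #.### => #  t=2,i=1
  [22] #.##. => #  t=1,i=1
  [21] #.#.# => .  t=0,i=0
  [20] #.#.. => #  t=0,i=2
  [19] #..## => .  t=4,i=19
  [18] #..#. => #  t=2,i=9
  [17] #...# => #  t=0,i=4
  [16] #.... => #  t=1,i=13
  [15] .#### => #  t=0,i=11
  [14] .###. => .  t=2,i=2
  [13] .##.# => #  t=1,i=2
  [12] .##.. => .  t=1,i=11
  [11] .#.## => .  t=1,i=0
  [10] .#.#. => #  t=0,i=1
  [9] .#..# => .  t=2,i=8
  [8] .#... => .  t=0,i=3
  [7] ..### => #  t=0,i=10
  [6] ..##. => #  t=4,i=0
  [5] ..#.# => #  t=1,i=19
  [4] ..#.. => #  t=0,i=6
  [3] ...## => .  t=0,i=9
  [2] ...#. => .  t=0,i=5
  [1] ....# => #  t=1,i=17
  [0] ..... => .  t=1,i=14
  bits 00001100110101111010010011110010 = 215459058

215459058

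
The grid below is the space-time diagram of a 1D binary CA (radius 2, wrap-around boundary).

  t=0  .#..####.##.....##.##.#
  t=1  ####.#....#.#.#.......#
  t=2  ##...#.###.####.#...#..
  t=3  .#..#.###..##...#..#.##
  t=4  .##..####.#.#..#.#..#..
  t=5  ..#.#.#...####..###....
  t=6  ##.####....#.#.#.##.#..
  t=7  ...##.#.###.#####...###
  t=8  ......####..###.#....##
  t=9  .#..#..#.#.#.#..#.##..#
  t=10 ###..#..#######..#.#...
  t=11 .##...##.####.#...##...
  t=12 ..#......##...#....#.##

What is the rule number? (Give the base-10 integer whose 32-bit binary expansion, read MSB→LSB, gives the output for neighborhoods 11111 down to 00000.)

2428100102

  nb #####: next=#  (t=1,i=1, bit31=1)
  nb ####.: next=.  (t=0,i=6, bit30=0)
  nb ###.#: next=.  (t=0,i=7, bit29=0)
  nb ###..: next=#  (t=3,i=8, bit28=1)
  nb ##.##: next=.  (t=0,i=8, bit27=0)
  nb ##.#.: next=.  (t=0,i=21, bit26=0)
  nb ##..#: next=.  (t=3,i=9, bit25=0)
  nb ##...: next=.  (t=0,i=11, bit24=0)
  nb #.###: next=#  (t=2,i=7, bit23=1)
  nb #.##.: next=.  (t=0,i=9, bit22=0)
  nb #.#.#: next=#  (t=0,i=22, bit21=1)
  nb #.#..: next=#  (t=0,i=1, bit20=1)
  nb #..##: next=#  (t=0,i=3, bit19=1)
  nb #..#.: next=.  (t=3,i=3, bit18=0)
  nb #...#: next=.  (t=2,i=3, bit17=0)
  nb #....: next=#  (t=0,i=12, bit16=1)
  nb .####: next=#  (t=0,i=5, bit15=1)
  nb .###.: next=#  (t=2,i=8, bit14=1)
  nb .##.#: next=.  (t=0,i=17, bit13=0)
  nb .##..: next=#  (t=0,i=10, bit12=1)
  nb .#.##: next=#  (t=2,i=6, bit11=1)
  nb .#.#.: next=#  (t=0,i=0, bit10=1)
  nb .#..#: next=#  (t=0,i=2, bit9=1)
  nb .#...: next=.  (t=1,i=6, bit8=0)
  nb ..###: next=.  (t=0,i=4, bit7=0)
  nb ..##.: next=.  (t=0,i=16, bit6=0)
  nb ..#.#: next=.  (t=1,i=10, bit5=0)
  nb ..#..: next=.  (t=2,i=20, bit4=0)
  nb ...##: next=.  (t=0,i=15, bit3=0)
  nb ...#.: next=#  (t=1,i=9, bit2=1)
  nb ....#: next=#  (t=0,i=14, bit1=1)
  nb .....: next=.  (t=0,i=13, bit0=0)
  bits 10010000101110011101111000000110 = 2428100102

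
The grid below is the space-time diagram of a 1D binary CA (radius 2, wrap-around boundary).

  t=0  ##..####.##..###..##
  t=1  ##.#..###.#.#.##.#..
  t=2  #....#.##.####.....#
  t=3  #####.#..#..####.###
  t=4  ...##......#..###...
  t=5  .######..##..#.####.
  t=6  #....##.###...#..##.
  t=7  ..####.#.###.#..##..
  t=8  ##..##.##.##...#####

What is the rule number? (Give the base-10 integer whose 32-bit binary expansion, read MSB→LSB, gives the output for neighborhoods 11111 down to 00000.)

  #####|.  b31=0 t=3,i=0
  ####.|#  b30=1 t=0,i=0
  ###.#|#  b29=1 t=0,i=7
  ###..|#  b28=1 t=0,i=1
  ##.##|#  b27=1 t=0,i=8
  ##.#.|.  b26=0 t=1,i=2
  ##..#|.  b25=0 t=0,i=2
  ##...|#  b24=1 t=2,i=1
  #.###|.  b23=0 t=2,i=10
  #.##.|.  b22=0 t=0,i=9
  #.#.#|#  b21=1 t=1,i=10
  #.#..|.  b20=0 t=1,i=3
  #..##|#  b19=1 t=0,i=3
  #..#.|.  b18=0 t=3,i=8
  #...#|.  b17=0 t=6,i=12
  #....|#  b16=1 t=2,i=2
  .####|.  b15=0 t=0,i=5
  .###.|#  b14=1 t=0,i=14
  .##.#|.  b13=0 t=1,i=1
  .##..|#  b12=1 t=0,i=10
  .#.##|#  b11=1 t=1,i=13
  .#.#.|#  b10=1 t=1,i=11
  .#..#|.  b9=0 t=1,i=4
  .#...|.  b8=0 t=6,i=1
  ..###|.  b7=0 t=0,i=4
  ..##.|#  b6=1 t=1,i=0
  ..#.#|.  b5=0 t=2,i=5
  ..#..|.  b4=0 t=3,i=9
  ...##|#  b3=1 t=2,i=18
  ...#.|#  b2=1 t=2,i=4
  ....#|#  b1=1 t=2,i=3
  .....|.  b0=0 t=2,i=16
  bits 01111001001010010101110001001110 = 2032753742

2032753742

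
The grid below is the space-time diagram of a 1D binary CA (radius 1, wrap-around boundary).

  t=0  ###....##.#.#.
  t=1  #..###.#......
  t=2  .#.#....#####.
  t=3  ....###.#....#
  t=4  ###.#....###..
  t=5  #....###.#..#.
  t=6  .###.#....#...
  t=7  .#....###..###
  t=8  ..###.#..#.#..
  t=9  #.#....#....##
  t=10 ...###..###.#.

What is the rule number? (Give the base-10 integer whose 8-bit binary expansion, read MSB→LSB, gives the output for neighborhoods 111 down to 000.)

  [7] ### => .  t=0,i=1
  [6] ##. => .  t=0,i=2
  [5] #.# => .  t=0,i=9
  [4] #.. => #  t=0,i=3
  [3] .## => #  t=0,i=0
  [2] .#. => .  t=0,i=10
  [1] ..# => .  t=0,i=6
  [0] ... => #  t=0,i=4
  bits 00011001 = 25

25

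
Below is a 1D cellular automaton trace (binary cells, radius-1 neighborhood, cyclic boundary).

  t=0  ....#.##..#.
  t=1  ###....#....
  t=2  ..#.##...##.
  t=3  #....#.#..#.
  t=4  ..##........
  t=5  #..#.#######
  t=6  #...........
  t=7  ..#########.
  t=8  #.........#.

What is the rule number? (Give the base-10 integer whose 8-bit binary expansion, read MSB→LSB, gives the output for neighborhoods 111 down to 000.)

65

  ###|.  b7=0 t=1,i=1
  ##.|#  b6=1 t=0,i=7
  #.#|.  b5=0 t=0,i=5
  #..|.  b4=0 t=0,i=8
  .##|.  b3=0 t=0,i=6
  .#.|.  b2=0 t=0,i=4
  ..#|.  b1=0 t=0,i=3
  ...|#  b0=1 t=0,i=0
  bits 01000001 = 65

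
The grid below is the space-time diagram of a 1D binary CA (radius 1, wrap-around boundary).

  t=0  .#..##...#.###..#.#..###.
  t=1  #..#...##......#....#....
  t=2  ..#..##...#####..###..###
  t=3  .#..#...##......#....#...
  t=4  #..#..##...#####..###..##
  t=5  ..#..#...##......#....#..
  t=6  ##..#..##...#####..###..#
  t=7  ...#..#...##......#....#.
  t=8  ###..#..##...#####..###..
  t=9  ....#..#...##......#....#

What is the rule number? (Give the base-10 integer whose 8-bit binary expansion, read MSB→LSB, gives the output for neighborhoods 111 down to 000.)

  [7] ### => .  t=0,i=12
  [6] ##. => .  t=0,i=5
  [5] #.# => .  t=0,i=10
  [4] #.. => .  t=0,i=2
  [3] .## => .  t=0,i=4
  [2] .#. => .  t=0,i=1
  [1] ..# => #  t=0,i=0
  [0] ... => #  t=0,i=7
  bits 00000011 = 3

3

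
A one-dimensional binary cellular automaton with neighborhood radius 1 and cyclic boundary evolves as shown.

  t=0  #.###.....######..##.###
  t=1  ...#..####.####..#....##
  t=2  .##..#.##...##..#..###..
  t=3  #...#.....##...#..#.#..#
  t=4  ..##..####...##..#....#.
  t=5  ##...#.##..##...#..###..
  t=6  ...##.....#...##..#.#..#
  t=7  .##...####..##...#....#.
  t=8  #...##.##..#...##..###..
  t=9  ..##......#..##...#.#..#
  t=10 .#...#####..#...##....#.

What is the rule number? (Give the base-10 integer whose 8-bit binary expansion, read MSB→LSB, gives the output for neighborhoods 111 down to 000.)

  [7] ### => #  t=0,i=3
  [6] ##. => .  t=0,i=0
  [5] #.# => .  t=0,i=1
  [4] #.. => .  t=0,i=5
  [3] .## => .  t=0,i=2
  [2] .#. => .  t=1,i=3
  [1] ..# => #  t=0,i=9
  [0] ... => #  t=0,i=6
  bits 10000011 = 131

131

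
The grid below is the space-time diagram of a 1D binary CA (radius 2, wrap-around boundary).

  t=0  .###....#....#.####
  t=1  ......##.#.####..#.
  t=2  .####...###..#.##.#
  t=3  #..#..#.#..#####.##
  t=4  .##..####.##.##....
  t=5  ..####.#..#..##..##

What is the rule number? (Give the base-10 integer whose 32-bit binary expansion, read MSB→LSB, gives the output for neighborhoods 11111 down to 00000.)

  nb #####: next=#  (t=3,i=13, bit31=1)
  nb ####.: next=#  (t=0,i=17, bit30=1)
  nb ###.#: next=.  (t=0,i=18, bit29=0)
  nb ###..: next=.  (t=0,i=3, bit28=0)
  nb ##.##: next=.  (t=0,i=0, bit27=0)
  nb ##.#.: next=#  (t=1,i=8, bit26=1)
  nb ##..#: next=#  (t=1,i=15, bit25=1)
  nb ##...: next=.  (t=0,i=4, bit24=0)
  nb #.###: next=.  (t=0,i=1, bit23=0)
  nb #.##.: next=#  (t=2,i=15, bit22=1)
  nb #.#.#: next=#  (t=1,i=9, bit21=1)
  nb #.#..: next=#  (t=3,i=8, bit20=1)
  nb #..##: next=#  (t=3,i=10, bit19=1)
  nb #..#.: next=#  (t=1,i=16, bit18=1)
  nb #...#: next=#  (t=2,i=6, bit17=1)
  nb #....: next=.  (t=0,i=5, bit16=0)
  nb .####: next=.  (t=0,i=16, bit15=0)
  nb .###.: next=.  (t=0,i=2, bit14=0)
  nb .##.#: next=.  (t=1,i=7, bit13=0)
  nb .##..: next=#  (t=4,i=2, bit12=1)
  nb .#.##: next=#  (t=0,i=14, bit11=1)
  nb .#.#.: next=#  (t=3,i=7, bit10=1)
  nb .#..#: next=.  (t=3,i=4, bit9=0)
  nb .#...: next=#  (t=0,i=9, bit8=1)
  nb ..###: next=#  (t=2,i=8, bit7=1)
  nb ..##.: next=.  (t=1,i=6, bit6=0)
  nb ..#.#: next=#  (t=0,i=13, bit5=1)
  nb ..#..: next=.  (t=0,i=8, bit4=0)
  nb ...##: next=.  (t=1,i=5, bit3=0)
  nb ...#.: next=#  (t=0,i=7, bit2=1)
  nb ....#: next=#  (t=0,i=6, bit1=1)
  nb .....: next=#  (t=1,i=1, bit0=1)
  bits 11000110011111100001110110100111 = 3330153895

3330153895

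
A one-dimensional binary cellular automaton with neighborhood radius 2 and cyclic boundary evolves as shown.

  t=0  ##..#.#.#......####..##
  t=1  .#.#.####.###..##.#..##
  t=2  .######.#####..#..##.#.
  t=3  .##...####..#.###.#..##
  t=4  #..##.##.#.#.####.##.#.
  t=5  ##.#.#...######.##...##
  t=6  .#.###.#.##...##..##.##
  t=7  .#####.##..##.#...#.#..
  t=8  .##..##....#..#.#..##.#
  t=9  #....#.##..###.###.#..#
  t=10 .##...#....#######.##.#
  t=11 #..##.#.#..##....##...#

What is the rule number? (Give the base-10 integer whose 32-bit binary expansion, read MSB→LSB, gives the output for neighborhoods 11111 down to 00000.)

968347345

  nb #####: next=.  (t=2,i=3, bit31=0)
  nb ####.: next=.  (t=0,i=0, bit30=0)
  nb ###.#: next=#  (t=1,i=8, bit29=1)
  nb ###..: next=#  (t=0,i=1, bit28=1)
  nb ##.##: next=#  (t=1,i=9, bit27=1)
  nb ##.#.: next=.  (t=1,i=0, bit26=0)
  nb ##..#: next=.  (t=0,i=2, bit25=0)
  nb ##...: next=#  (t=3,i=3, bit24=1)
  nb #.###: next=#  (t=1,i=5, bit23=1)
  nb #.##.: next=.  (t=3,i=1, bit22=0)
  nb #.#.#: next=#  (t=0,i=6, bit21=1)
  nb #.#..: next=#  (t=0,i=8, bit20=1)
  nb #..##: next=.  (t=0,i=20, bit19=0)
  nb #..#.: next=#  (t=0,i=3, bit18=1)
  nb #...#: next=#  (t=3,i=4, bit17=1)
  nb #....: next=#  (t=0,i=10, bit16=1)
  nb .####: next=#  (t=0,i=16, bit15=1)
  nb .###.: next=#  (t=1,i=11, bit14=1)
  nb .##.#: next=.  (t=1,i=16, bit13=0)
  nb .##..: next=.  (t=3,i=2, bit12=0)
  nb .#.##: next=#  (t=1,i=4, bit11=1)
  nb .#.#.: next=#  (t=0,i=5, bit10=1)
  nb .#..#: next=#  (t=1,i=19, bit9=1)
  nb .#...: next=.  (t=0,i=9, bit8=0)
  nb ..###: next=#  (t=0,i=15, bit7=1)
  nb ..##.: next=#  (t=1,i=15, bit6=1)
  nb ..#.#: next=.  (t=0,i=4, bit5=0)
  nb ..#..: next=#  (t=2,i=15, bit4=1)
  nb ...##: next=.  (t=0,i=14, bit3=0)
  nb ...#.: next=.  (t=7,i=17, bit2=0)
  nb ....#: next=.  (t=0,i=13, bit1=0)
  nb .....: next=#  (t=0,i=11, bit0=1)
  bits 00111001101101111100111011010001 = 968347345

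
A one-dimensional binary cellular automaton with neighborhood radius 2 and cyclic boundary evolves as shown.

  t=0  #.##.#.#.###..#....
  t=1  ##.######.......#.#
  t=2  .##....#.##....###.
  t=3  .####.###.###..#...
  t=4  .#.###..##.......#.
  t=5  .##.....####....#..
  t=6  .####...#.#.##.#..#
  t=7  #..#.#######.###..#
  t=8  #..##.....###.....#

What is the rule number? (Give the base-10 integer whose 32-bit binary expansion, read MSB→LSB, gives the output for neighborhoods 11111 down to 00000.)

1832074468

  nb #####: next=.  (t=1,i=5, bit31=0)
  nb ####.: next=#  (t=1,i=7, bit30=1)
  nb ###.#: next=#  (t=1,i=1, bit29=1)
  nb ###..: next=.  (t=0,i=11, bit28=0)
  nb ##.##: next=#  (t=1,i=2, bit27=1)
  nb ##.#.: next=#  (t=0,i=4, bit26=1)
  nb ##..#: next=.  (t=0,i=12, bit25=0)
  nb ##...: next=#  (t=1,i=9, bit24=1)
  nb #.###: next=.  (t=0,i=9, bit23=0)
  nb #.##.: next=.  (t=0,i=2, bit22=0)
  nb #.#.#: next=#  (t=0,i=5, bit21=1)
  nb #.#..: next=#  (t=6,i=15, bit20=1)
  nb #..##: next=.  (t=2,i=0, bit19=0)
  nb #..#.: next=.  (t=0,i=13, bit18=0)
  nb #...#: next=#  (t=5,i=18, bit17=1)
  nb #....: next=#  (t=0,i=16, bit16=1)
  nb .####: next=.  (t=1,i=4, bit15=0)
  nb .###.: next=.  (t=0,i=10, bit14=0)
  nb .##.#: next=#  (t=0,i=3, bit13=1)
  nb .##..: next=#  (t=2,i=2, bit12=1)
  nb .#.##: next=#  (t=0,i=1, bit11=1)
  nb .#.#.: next=#  (t=0,i=6, bit10=1)
  nb .#..#: next=.  (t=4,i=18, bit9=0)
  nb .#...: next=.  (t=0,i=15, bit8=0)
  nb ..###: next=#  (t=2,i=15, bit7=1)
  nb ..##.: next=#  (t=2,i=1, bit6=1)
  nb ..#.#: next=#  (t=0,i=0, bit5=1)
  nb ..#..: next=.  (t=0,i=14, bit4=0)
  nb ...##: next=.  (t=2,i=14, bit3=0)
  nb ...#.: next=#  (t=0,i=18, bit2=1)
  nb ....#: next=.  (t=0,i=17, bit1=0)
  nb .....: next=.  (t=1,i=11, bit0=0)
  bits 01101101001100110011110011100100 = 1832074468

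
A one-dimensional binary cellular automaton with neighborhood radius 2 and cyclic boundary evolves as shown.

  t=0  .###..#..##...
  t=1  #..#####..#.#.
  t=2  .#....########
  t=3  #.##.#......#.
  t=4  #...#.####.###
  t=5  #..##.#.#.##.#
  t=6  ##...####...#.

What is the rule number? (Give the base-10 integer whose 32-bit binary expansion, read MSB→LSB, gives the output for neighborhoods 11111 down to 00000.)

1587877693

  #####|.  b31=0 t=1,i=5
  ####.|#  b30=1 t=1,i=6
  ###.#|.  b29=0 t=2,i=13
  ###..|#  b28=1 t=0,i=3
  ##.##|#  b27=1 t=4,i=10
  ##.#.|#  b26=1 t=2,i=0
  ##..#|#  b25=1 t=0,i=4
  ##...|.  b24=0 t=0,i=11
  #.###|#  b23=1 t=4,i=6
  #.##.|.  b22=0 t=3,i=2
  #.#.#|#  b21=1 t=1,i=12
  #.#..|.  b20=0 t=1,i=0
  #..##|.  b19=0 t=0,i=8
  #..#.|#  b18=1 t=0,i=5
  #...#|.  b17=0 t=4,i=2
  #....|#  b16=1 t=0,i=12
  .####|.  b15=0 t=1,i=4
  .###.|.  b14=0 t=0,i=2
  .##.#|.  b13=0 t=3,i=3
  .##..|#  b12=1 t=0,i=10
  .#.##|.  b11=0 t=3,i=1
  .#.#.|#  b10=1 t=1,i=11
  .#..#|#  b9=1 t=0,i=7
  .#...|#  b8=1 t=2,i=2
  ..###|.  b7=0 t=0,i=1
  ..##.|.  b6=0 t=0,i=9
  ..#.#|#  b5=1 t=1,i=10
  ..#..|#  b4=1 t=0,i=6
  ...##|#  b3=1 t=0,i=0
  ...#.|#  b2=1 t=3,i=11
  ....#|.  b1=0 t=0,i=13
  .....|#  b0=1 t=3,i=8
  bits 01011110101001010001011100111101 = 1587877693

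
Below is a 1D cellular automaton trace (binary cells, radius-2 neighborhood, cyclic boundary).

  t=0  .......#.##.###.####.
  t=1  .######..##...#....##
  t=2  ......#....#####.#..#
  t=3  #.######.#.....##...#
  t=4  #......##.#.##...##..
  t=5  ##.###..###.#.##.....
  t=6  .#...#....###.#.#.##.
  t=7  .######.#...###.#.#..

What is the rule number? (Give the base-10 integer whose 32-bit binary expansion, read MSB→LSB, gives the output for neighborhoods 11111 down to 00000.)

895623447

  ##### -> .   bit 31 = 0  t=1,i=3
  ####. -> .   bit 30 = 0  t=0,i=18
  ###.# -> #   bit 29 = 1  t=0,i=14
  ###.. -> #   bit 28 = 1  t=0,i=19
  ##.## -> .   bit 27 = 0  t=0,i=11
  ##.#. -> #   bit 26 = 1  t=2,i=16
  ##..# -> .   bit 25 = 0  t=1,i=7
  ##... -> #   bit 24 = 1  t=0,i=20
  #.### -> .   bit 23 = 0  t=0,i=12
  #.##. -> #   bit 22 = 1  t=0,i=9
  #.#.# -> #   bit 21 = 1  t=4,i=10
  #.#.. -> .   bit 20 = 0  t=2,i=17
  #..## -> .   bit 19 = 0  t=1,i=8
  #..#. -> .   bit 18 = 0  t=2,i=19
  #...# -> #   bit 17 = 1  t=1,i=12
  #.... -> .   bit 16 = 0  t=0,i=0
  .#### -> .   bit 15 = 0  t=0,i=17
  .###. -> .   bit 14 = 0  t=0,i=13
  .##.# -> #   bit 13 = 1  t=0,i=10
  .##.. -> .   bit 12 = 0  t=1,i=10
  .#.## -> .   bit 11 = 0  t=0,i=8
  .#.#. -> .   bit 10 = 0  t=6,i=15
  .#..# -> .   bit 9 = 0  t=2,i=18
  .#... -> #   bit 8 = 1  t=1,i=15
  ..### -> .   bit 7 = 0  t=2,i=11
  ..##. -> .   bit 6 = 0  t=1,i=9
  ..#.# -> .   bit 5 = 0  t=0,i=7
  ..#.. -> #   bit 4 = 1  t=1,i=14
  ...## -> .   bit 3 = 0  t=1,i=18
  ...#. -> #   bit 2 = 1  t=0,i=6
  ....# -> #   bit 1 = 1  t=0,i=5
  ..... -> #   bit 0 = 1  t=0,i=1
  bits 00110101011000100010000100010111 = 895623447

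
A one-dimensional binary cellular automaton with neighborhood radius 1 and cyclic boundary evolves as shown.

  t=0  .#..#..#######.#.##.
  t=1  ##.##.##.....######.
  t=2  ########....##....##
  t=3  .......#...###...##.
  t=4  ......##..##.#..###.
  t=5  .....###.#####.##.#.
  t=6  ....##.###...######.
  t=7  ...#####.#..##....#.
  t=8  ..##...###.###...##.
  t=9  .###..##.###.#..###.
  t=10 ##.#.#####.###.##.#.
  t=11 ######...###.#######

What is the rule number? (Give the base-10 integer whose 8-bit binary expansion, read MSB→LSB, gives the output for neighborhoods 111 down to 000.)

  ### -> .   bit 7 = 0  t=0,i=8
  ##. -> #   bit 6 = 1  t=0,i=13
  #.# -> #   bit 5 = 1  t=0,i=14
  #.. -> .   bit 4 = 0  t=0,i=2
  .## -> #   bit 3 = 1  t=0,i=7
  .#. -> #   bit 2 = 1  t=0,i=1
  ..# -> #   bit 1 = 1  t=0,i=0
  ... -> .   bit 0 = 0  t=1,i=9
  bits 01101110 = 110

110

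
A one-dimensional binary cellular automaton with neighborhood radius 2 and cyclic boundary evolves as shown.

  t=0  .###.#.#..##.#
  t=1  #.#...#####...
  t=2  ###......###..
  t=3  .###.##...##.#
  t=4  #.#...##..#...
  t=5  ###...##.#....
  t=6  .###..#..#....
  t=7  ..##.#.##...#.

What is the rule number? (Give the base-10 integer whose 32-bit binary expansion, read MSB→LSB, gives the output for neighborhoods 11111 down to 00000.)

  [31] ##### => .  t=1,i=8
  [30] ####. => #  t=1,i=9
  [29] ###.# => .  t=0,i=3
  [28] ###.. => #  t=1,i=10
  [27] ##.## => .  t=3,i=4
  [26] ##.#. => .  t=0,i=4
  [25] ##..# => .  t=2,i=12
  [24] ##... => #  t=1,i=11
  [23] #.### => .  t=0,i=1
  [22] #.##. => .  t=3,i=5
  [21] #.#.# => .  t=0,i=5
  [20] #.#.. => #  t=0,i=7
  [19] #..## => #  t=0,i=9
  [18] #..#. => #  t=4,i=9
  [17] #...# => .  t=1,i=4
  [16] #.... => .  t=2,i=4
  [15] .#### => .  t=1,i=7
  [14] .###. => #  t=0,i=2
  [13] .##.# => .  t=0,i=11
  [12] .##.. => #  t=3,i=6
  [11] .#.## => #  t=0,i=0
  [10] .#.#. => #  t=0,i=6
  [9] .#..# => #  t=0,i=8
  [8] .#... => .  t=1,i=3
  [7] ..### => .  t=1,i=6
  [6] ..##. => #  t=0,i=10
  [5] ..#.# => #  t=1,i=0
  [4] ..#.. => .  t=4,i=10
  [3] ...## => .  t=1,i=5
  [2] ...#. => .  t=1,i=13
  [1] ....# => .  t=2,i=7
  [0] ..... => #  t=2,i=5
  bits 01010001000111000101111001100001 = 1360813665

1360813665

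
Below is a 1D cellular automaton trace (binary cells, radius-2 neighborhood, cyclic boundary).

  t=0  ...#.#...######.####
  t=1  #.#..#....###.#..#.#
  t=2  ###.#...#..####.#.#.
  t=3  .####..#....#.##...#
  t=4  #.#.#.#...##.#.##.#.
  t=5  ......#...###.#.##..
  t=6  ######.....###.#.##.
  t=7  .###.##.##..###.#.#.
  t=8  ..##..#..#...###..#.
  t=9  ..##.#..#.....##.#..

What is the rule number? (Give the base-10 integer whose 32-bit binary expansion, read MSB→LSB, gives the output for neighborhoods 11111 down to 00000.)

  [31] ##### => #  t=0,i=11
  [30] ####. => .  t=0,i=13
  [29] ###.# => #  t=0,i=14
  [28] ###.. => #  t=0,i=19
  [27] ##.## => .  t=0,i=15
  [26] ##.#. => #  t=1,i=1
  [25] ##..# => .  t=3,i=5
  [24] ##... => #  t=0,i=0
  [23] #.### => .  t=0,i=16
  [22] #.##. => .  t=1,i=19
  [21] #.#.# => .  t=2,i=16
  [20] #.#.. => #  t=0,i=5
  [19] #..## => .  t=2,i=10
  [18] #..#. => #  t=1,i=4
  [17] #...# => .  t=0,i=1
  [16] #.... => .  t=1,i=7
  [15] .#### => #  t=0,i=10
  [14] .###. => #  t=1,i=11
  [13] .##.# => #  t=1,i=0
  [12] .##.. => #  t=3,i=15
  [11] .#.## => #  t=1,i=18
  [10] .#.#. => .  t=0,i=4
  [9] .#..# => .  t=1,i=3
  [8] .#... => .  t=0,i=6
  [7] ..### => .  t=0,i=9
  [6] ..##. => #  t=4,i=10
  [5] ..#.# => .  t=0,i=3
  [4] ..#.. => .  t=1,i=5
  [3] ...## => .  t=0,i=8
  [2] ...#. => #  t=0,i=2
  [1] ....# => #  t=1,i=8
  [0] ..... => #  t=5,i=0
  bits 10110101000101001111100001000111 = 3038050375

3038050375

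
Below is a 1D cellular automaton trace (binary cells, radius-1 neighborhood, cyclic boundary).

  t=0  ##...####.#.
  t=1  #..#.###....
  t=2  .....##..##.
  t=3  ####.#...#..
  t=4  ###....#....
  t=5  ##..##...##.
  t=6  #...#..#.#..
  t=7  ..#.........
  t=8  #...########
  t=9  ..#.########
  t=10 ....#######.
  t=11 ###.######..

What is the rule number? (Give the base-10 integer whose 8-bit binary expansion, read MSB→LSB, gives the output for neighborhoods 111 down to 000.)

137

  nb ###: next=#  (t=0,i=6, bit7=1)
  nb ##.: next=.  (t=0,i=1, bit6=0)
  nb #.#: next=.  (t=0,i=9, bit5=0)
  nb #..: next=.  (t=0,i=2, bit4=0)
  nb .##: next=#  (t=0,i=0, bit3=1)
  nb .#.: next=.  (t=0,i=10, bit2=0)
  nb ..#: next=.  (t=0,i=4, bit1=0)
  nb ...: next=#  (t=0,i=3, bit0=1)
  bits 10001001 = 137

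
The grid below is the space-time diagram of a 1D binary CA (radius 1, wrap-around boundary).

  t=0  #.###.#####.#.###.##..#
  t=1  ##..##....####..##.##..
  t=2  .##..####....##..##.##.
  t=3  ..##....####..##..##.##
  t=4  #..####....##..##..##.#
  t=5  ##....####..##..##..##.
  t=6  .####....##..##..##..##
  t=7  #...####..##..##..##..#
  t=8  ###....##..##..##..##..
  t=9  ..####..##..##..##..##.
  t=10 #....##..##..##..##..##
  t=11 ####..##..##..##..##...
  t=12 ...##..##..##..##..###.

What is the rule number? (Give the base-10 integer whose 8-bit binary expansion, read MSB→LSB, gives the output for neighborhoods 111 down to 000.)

117

  ### -> .   bit 7 = 0  t=0,i=3
  ##. -> #   bit 6 = 1  t=0,i=0
  #.# -> #   bit 5 = 1  t=0,i=1
  #.. -> #   bit 4 = 1  t=0,i=20
  .## -> .   bit 3 = 0  t=0,i=2
  .#. -> #   bit 2 = 1  t=0,i=12
  ..# -> .   bit 1 = 0  t=0,i=21
  ... -> #   bit 0 = 1  t=1,i=7
  bits 01110101 = 117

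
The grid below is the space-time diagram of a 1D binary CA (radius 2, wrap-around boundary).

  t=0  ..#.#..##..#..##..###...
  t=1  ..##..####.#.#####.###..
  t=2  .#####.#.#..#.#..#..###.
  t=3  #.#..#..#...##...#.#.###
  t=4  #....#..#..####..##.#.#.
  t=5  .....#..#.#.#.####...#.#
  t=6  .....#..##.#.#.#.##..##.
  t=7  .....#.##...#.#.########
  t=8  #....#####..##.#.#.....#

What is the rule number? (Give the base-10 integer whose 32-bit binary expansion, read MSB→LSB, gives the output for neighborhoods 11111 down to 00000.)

860413048

  #####|.  b31=0 t=1,i=15
  ####.|.  b30=0 t=1,i=8
  ###.#|#  b29=1 t=1,i=9
  ###..|#  b28=1 t=0,i=20
  ##.##|.  b27=0 t=1,i=18
  ##.#.|.  b26=0 t=1,i=10
  ##..#|#  b25=1 t=0,i=9
  ##...|#  b24=1 t=0,i=21
  #.###|.  b23=0 t=1,i=13
  #.##.|#  b22=1 t=6,i=17
  #.#.#|.  b21=0 t=1,i=11
  #.#..|.  b20=0 t=0,i=4
  #..##|#  b19=1 t=0,i=6
  #..#.|.  b18=0 t=0,i=10
  #...#|.  b17=0 t=3,i=10
  #....|.  b16=0 t=0,i=22
  .####|#  b15=1 t=1,i=7
  .###.|#  b14=1 t=0,i=19
  .##.#|.  b13=0 t=4,i=18
  .##..|#  b12=1 t=0,i=8
  .#.##|#  b11=1 t=1,i=12
  .#.#.|#  b10=1 t=0,i=3
  .#..#|.  b9=0 t=0,i=5
  .#...|.  b8=0 t=3,i=9
  ..###|.  b7=0 t=0,i=18
  ..##.|#  b6=1 t=0,i=7
  ..#.#|#  b5=1 t=0,i=2
  ..#..|#  b4=1 t=0,i=11
  ...##|#  b3=1 t=1,i=1
  ...#.|.  b2=0 t=0,i=1
  ....#|.  b1=0 t=0,i=0
  .....|.  b0=0 t=0,i=23
  bits 00110011010010001101110001111000 = 860413048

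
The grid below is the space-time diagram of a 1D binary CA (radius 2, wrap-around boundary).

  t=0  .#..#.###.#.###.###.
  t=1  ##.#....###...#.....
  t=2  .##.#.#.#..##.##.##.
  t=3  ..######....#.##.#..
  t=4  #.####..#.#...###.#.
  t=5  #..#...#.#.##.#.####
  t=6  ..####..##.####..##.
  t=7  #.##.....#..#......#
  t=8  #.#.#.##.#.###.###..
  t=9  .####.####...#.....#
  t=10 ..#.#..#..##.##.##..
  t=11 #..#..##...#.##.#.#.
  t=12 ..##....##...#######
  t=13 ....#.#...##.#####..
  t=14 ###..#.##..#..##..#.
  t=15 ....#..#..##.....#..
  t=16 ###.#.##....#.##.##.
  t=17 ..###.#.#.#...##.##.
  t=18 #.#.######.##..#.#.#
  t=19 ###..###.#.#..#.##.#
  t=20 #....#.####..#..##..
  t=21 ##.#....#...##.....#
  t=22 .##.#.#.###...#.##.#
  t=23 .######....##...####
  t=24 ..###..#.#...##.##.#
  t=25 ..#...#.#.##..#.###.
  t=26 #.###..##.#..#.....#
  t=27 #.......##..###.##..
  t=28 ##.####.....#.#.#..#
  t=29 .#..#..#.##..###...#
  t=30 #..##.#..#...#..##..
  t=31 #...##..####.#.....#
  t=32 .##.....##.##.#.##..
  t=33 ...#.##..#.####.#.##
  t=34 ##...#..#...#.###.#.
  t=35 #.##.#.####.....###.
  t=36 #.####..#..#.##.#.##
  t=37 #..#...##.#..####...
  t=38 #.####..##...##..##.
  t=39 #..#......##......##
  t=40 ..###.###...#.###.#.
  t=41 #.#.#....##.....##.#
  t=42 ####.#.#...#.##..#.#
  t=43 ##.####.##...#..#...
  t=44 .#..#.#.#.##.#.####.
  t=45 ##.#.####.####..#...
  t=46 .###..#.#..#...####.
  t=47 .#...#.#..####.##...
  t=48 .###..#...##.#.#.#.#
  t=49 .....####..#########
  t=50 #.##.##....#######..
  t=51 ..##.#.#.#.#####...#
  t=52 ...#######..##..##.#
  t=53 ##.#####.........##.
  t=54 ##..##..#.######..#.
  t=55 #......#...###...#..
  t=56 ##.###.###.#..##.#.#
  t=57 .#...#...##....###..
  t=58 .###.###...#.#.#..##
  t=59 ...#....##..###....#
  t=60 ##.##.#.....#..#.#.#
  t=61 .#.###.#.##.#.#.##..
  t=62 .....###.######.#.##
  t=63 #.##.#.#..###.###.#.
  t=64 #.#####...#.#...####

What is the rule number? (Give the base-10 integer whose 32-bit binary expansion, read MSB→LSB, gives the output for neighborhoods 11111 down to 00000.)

2774967699

  nb #####: next=#  (t=3,i=4, bit31=1)
  nb ####.: next=.  (t=3,i=6, bit30=0)
  nb ###.#: next=#  (t=0,i=8, bit29=1)
  nb ###..: next=.  (t=0,i=18, bit28=0)
  nb ##.##: next=.  (t=0,i=15, bit27=0)
  nb ##.#.: next=#  (t=0,i=9, bit26=1)
  nb ##..#: next=.  (t=0,i=19, bit25=0)
  nb ##...: next=#  (t=1,i=11, bit24=1)
  nb #.###: next=.  (t=0,i=6, bit23=0)
  nb #.##.: next=#  (t=2,i=14, bit22=1)
  nb #.#.#: next=#  (t=0,i=10, bit21=1)
  nb #.#..: next=.  (t=1,i=3, bit20=0)
  nb #..##: next=.  (t=2,i=0, bit19=0)
  nb #..#.: next=#  (t=0,i=0, bit18=1)
  nb #...#: next=#  (t=1,i=12, bit17=1)
  nb #....: next=.  (t=1,i=5, bit16=0)
  nb .####: next=#  (t=3,i=3, bit15=1)
  nb .###.: next=.  (t=0,i=7, bit14=0)
  nb .##.#: next=#  (t=1,i=1, bit13=1)
  nb .##..: next=.  (t=2,i=18, bit12=0)
  nb .#.##: next=.  (t=0,i=5, bit11=0)
  nb .#.#.: next=#  (t=2,i=5, bit10=1)
  nb .#..#: next=.  (t=0,i=2, bit9=0)
  nb .#...: next=#  (t=1,i=4, bit8=1)
  nb ..###: next=#  (t=1,i=8, bit7=1)
  nb ..##.: next=.  (t=1,i=0, bit6=0)
  nb ..#.#: next=.  (t=0,i=4, bit5=0)
  nb ..#..: next=#  (t=0,i=1, bit4=1)
  nb ...##: next=.  (t=1,i=7, bit3=0)
  nb ...#.: next=.  (t=1,i=13, bit2=0)
  nb ....#: next=#  (t=1,i=6, bit1=1)
  nb .....: next=#  (t=1,i=17, bit0=1)
  bits 10100101011001101010010110010011 = 2774967699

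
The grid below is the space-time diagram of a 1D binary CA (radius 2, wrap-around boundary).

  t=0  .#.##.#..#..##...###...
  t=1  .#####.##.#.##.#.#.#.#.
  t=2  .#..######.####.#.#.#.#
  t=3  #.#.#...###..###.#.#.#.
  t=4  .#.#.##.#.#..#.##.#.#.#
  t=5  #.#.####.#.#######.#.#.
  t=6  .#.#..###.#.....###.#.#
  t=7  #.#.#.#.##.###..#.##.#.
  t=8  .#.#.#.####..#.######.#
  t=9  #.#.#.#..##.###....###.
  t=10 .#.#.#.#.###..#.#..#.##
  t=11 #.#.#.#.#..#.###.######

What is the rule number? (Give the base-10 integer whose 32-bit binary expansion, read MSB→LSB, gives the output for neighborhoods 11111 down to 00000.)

2085044193

  #####|.  b31=0 t=1,i=3
  ####.|#  b30=1 t=1,i=4
  ###.#|#  b29=1 t=1,i=5
  ###..|#  b28=1 t=0,i=19
  ##.##|#  b27=1 t=1,i=6
  ##.#.|#  b26=1 t=0,i=5
  ##..#|.  b25=0 t=3,i=11
  ##...|.  b24=0 t=0,i=14
  #.###|.  b23=0 t=2,i=11
  #.##.|#  b22=1 t=0,i=3
  #.#.#|.  b21=0 t=1,i=10
  #.#..|.  b20=0 t=0,i=6
  #..##|.  b19=0 t=0,i=11
  #..#.|#  b18=1 t=0,i=8
  #...#|#  b17=1 t=0,i=15
  #....|#  b16=1 t=0,i=21
  .####|.  b15=0 t=1,i=2
  .###.|.  b14=0 t=0,i=18
  .##.#|#  b13=1 t=0,i=4
  .##..|#  b12=1 t=0,i=13
  .#.##|#  b11=1 t=0,i=2
  .#.#.|#  b10=1 t=1,i=16
  .#..#|#  b9=1 t=0,i=7
  .#...|#  b8=1 t=3,i=5
  ..###|#  b7=1 t=0,i=17
  ..##.|#  b6=1 t=0,i=12
  ..#.#|#  b5=1 t=0,i=1
  ..#..|.  b4=0 t=0,i=9
  ...##|.  b3=0 t=0,i=16
  ...#.|.  b2=0 t=0,i=0
  ....#|.  b1=0 t=0,i=22
  .....|#  b0=1 t=6,i=13
  bits 01111100010001110011111111100001 = 2085044193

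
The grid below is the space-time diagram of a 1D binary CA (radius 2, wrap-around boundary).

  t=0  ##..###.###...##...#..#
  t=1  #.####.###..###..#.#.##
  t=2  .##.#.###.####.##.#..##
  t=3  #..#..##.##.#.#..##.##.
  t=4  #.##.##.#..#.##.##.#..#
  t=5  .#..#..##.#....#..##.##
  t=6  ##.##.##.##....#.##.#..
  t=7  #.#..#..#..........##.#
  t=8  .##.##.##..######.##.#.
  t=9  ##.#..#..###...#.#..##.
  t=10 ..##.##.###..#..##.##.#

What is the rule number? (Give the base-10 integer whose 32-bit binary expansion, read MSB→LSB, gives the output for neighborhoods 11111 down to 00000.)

  [31] ##### => .  t=8,i=13
  [30] ####. => #  t=1,i=4
  [29] ###.# => .  t=0,i=6
  [28] ###.. => .  t=0,i=1
  [27] ##.## => #  t=0,i=7
  [26] ##.#. => #  t=2,i=3
  [25] ##..# => #  t=0,i=2
  [24] ##... => .  t=0,i=11
  [23] #.### => #  t=0,i=8
  [22] #.##. => .  t=2,i=1
  [21] #.#.# => .  t=1,i=19
  [20] #.#.. => #  t=2,i=18
  [19] #..## => #  t=0,i=3
  [18] #..#. => #  t=1,i=16
  [17] #...# => #  t=0,i=12
  [16] #.... => .  t=5,i=12
  [15] .#### => .  t=1,i=3
  [14] .###. => #  t=0,i=0
  [13] .##.# => .  t=2,i=2
  [12] .##.. => .  t=0,i=15
  [11] .#.## => .  t=1,i=20
  [10] .#.#. => #  t=1,i=18
  [9] .#..# => .  t=0,i=20
  [8] .#... => .  t=5,i=11
  [7] ..### => #  t=0,i=4
  [6] ..##. => #  t=0,i=14
  [5] ..#.# => .  t=1,i=17
  [4] ..#.. => #  t=0,i=19
  [3] ...## => #  t=0,i=13
  [2] ...#. => .  t=0,i=18
  [1] ....# => .  t=5,i=13
  [0] ..... => #  t=7,i=11
  bits 01001110100111100100010011011001 = 1318995161

1318995161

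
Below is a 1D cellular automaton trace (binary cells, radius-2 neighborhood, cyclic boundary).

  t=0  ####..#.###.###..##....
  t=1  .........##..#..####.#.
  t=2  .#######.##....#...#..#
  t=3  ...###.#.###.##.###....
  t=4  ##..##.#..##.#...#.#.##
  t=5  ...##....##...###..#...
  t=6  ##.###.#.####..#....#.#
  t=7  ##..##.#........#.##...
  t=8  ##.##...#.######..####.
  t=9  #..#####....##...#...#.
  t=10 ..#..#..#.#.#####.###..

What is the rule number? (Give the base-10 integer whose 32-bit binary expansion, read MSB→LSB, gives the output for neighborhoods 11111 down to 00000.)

2708099399

  nb #####: next=#  (t=2,i=3, bit31=1)
  nb ####.: next=.  (t=0,i=2, bit30=0)
  nb ###.#: next=#  (t=0,i=10, bit29=1)
  nb ###..: next=.  (t=0,i=3, bit28=0)
  nb ##.##: next=.  (t=0,i=11, bit27=0)
  nb ##.#.: next=.  (t=1,i=20, bit26=0)
  nb ##..#: next=.  (t=0,i=4, bit25=0)
  nb ##...: next=#  (t=0,i=19, bit24=1)
  nb #.###: next=.  (t=0,i=8, bit23=0)
  nb #.##.: next=#  (t=2,i=9, bit22=1)
  nb #.#.#: next=#  (t=3,i=7, bit21=1)
  nb #.#..: next=.  (t=1,i=21, bit20=0)
  nb #..##: next=#  (t=0,i=16, bit19=1)
  nb #..#.: next=.  (t=0,i=5, bit18=0)
  nb #...#: next=#  (t=2,i=17, bit17=1)
  nb #....: next=.  (t=0,i=20, bit16=0)
  nb .####: next=.  (t=0,i=1, bit15=0)
  nb .###.: next=#  (t=0,i=9, bit14=1)
  nb .##.#: next=.  (t=3,i=14, bit13=0)
  nb .##..: next=#  (t=0,i=18, bit12=1)
  nb .#.##: next=.  (t=0,i=7, bit11=0)
  nb .#.#.: next=.  (t=4,i=18, bit10=0)
  nb .#..#: next=.  (t=1,i=14, bit9=0)
  nb .#...: next=#  (t=1,i=22, bit8=1)
  nb ..###: next=.  (t=0,i=0, bit7=0)
  nb ..##.: next=#  (t=0,i=17, bit6=1)
  nb ..#.#: next=.  (t=0,i=6, bit5=0)
  nb ..#..: next=.  (t=1,i=13, bit4=0)
  nb ...##: next=.  (t=0,i=22, bit3=0)
  nb ...#.: next=#  (t=2,i=14, bit2=1)
  nb ....#: next=#  (t=0,i=21, bit1=1)
  nb .....: next=#  (t=1,i=1, bit0=1)
  bits 10100001011010100101000101000111 = 2708099399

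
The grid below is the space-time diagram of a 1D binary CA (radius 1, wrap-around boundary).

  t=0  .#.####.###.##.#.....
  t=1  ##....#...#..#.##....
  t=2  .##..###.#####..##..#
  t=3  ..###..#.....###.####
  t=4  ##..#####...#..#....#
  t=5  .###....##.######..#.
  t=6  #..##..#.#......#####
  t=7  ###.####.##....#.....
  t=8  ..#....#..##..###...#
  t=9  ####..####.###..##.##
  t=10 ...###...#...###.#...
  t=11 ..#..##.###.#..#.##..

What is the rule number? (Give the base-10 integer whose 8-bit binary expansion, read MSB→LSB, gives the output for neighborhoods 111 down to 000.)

  ### -> .   bit 7 = 0  t=0,i=4
  ##. -> #   bit 6 = 1  t=0,i=6
  #.# -> .   bit 5 = 0  t=0,i=2
  #.. -> #   bit 4 = 1  t=0,i=16
  .## -> .   bit 3 = 0  t=0,i=3
  .#. -> #   bit 2 = 1  t=0,i=1
  ..# -> #   bit 1 = 1  t=0,i=0
  ... -> .   bit 0 = 0  t=0,i=17
  bits 01010110 = 86

86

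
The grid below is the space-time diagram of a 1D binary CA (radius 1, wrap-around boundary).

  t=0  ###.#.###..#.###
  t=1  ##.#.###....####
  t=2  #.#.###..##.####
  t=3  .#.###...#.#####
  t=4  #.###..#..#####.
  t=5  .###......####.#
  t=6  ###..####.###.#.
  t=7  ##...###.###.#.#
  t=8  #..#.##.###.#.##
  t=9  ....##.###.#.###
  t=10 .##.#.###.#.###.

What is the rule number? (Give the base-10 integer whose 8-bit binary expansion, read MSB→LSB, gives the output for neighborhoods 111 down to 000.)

  nb ###: next=#  (t=0,i=0, bit7=1)
  nb ##.: next=.  (t=0,i=2, bit6=0)
  nb #.#: next=#  (t=0,i=3, bit5=1)
  nb #..: next=.  (t=0,i=9, bit4=0)
  nb .##: next=#  (t=0,i=6, bit3=1)
  nb .#.: next=.  (t=0,i=4, bit2=0)
  nb ..#: next=.  (t=0,i=10, bit1=0)
  nb ...: next=#  (t=1,i=9, bit0=1)
  bits 10101001 = 169

169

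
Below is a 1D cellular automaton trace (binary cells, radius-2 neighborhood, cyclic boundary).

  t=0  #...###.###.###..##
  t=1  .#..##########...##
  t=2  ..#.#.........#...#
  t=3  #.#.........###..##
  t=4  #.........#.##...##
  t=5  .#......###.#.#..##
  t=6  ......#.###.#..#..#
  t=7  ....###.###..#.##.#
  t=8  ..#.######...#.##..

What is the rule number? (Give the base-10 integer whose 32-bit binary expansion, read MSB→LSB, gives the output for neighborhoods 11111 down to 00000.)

702571190

  ##### -> .   bit 31 = 0  t=1,i=6
  ####. -> .   bit 30 = 0  t=1,i=12
  ###.# -> #   bit 29 = 1  t=0,i=6
  ###.. -> .   bit 28 = 0  t=0,i=0
  ##.## -> #   bit 27 = 1  t=0,i=7
  ##.#. -> .   bit 26 = 0  t=1,i=0
  ##..# -> .   bit 25 = 0  t=0,i=15
  ##... -> #   bit 24 = 1  t=0,i=1
  #.### -> #   bit 23 = 1  t=0,i=8
  #.##. -> #   bit 22 = 1  t=4,i=12
  #.#.# -> #   bit 21 = 1  t=5,i=12
  #.#.. -> .   bit 20 = 0  t=1,i=1
  #..## -> .   bit 19 = 0  t=0,i=16
  #..#. -> .   bit 18 = 0  t=2,i=1
  #...# -> .   bit 17 = 0  t=0,i=2
  #.... -> .   bit 16 = 0  t=2,i=6
  .#### -> .   bit 15 = 0  t=1,i=5
  .###. -> #   bit 14 = 1  t=0,i=5
  .##.# -> #   bit 13 = 1  t=1,i=18
  .##.. -> .   bit 12 = 0  t=4,i=13
  .#.## -> .   bit 11 = 0  t=4,i=11
  .#.#. -> .   bit 10 = 0  t=2,i=3
  .#..# -> #   bit 9 = 1  t=1,i=2
  .#... -> .   bit 8 = 0  t=2,i=5
  ..### -> #   bit 7 = 1  t=0,i=4
  ..##. -> .   bit 6 = 0  t=1,i=17
  ..#.# -> #   bit 5 = 1  t=2,i=2
  ..#.. -> #   bit 4 = 1  t=2,i=14
  ...## -> .   bit 3 = 0  t=0,i=3
  ...#. -> #   bit 2 = 1  t=2,i=13
  ....# -> #   bit 1 = 1  t=2,i=12
  ..... -> .   bit 0 = 0  t=2,i=7
  bits 00101001111000000110001010110110 = 702571190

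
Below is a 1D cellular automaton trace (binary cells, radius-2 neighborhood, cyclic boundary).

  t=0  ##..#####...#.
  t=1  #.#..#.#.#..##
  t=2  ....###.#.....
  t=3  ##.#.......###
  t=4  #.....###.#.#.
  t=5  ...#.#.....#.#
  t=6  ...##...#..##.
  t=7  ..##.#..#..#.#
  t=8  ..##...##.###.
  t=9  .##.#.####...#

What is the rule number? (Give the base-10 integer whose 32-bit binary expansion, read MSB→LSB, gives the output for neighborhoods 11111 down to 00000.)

1262791801

  #####|.  b31=0 t=0,i=6
  ####.|#  b30=1 t=0,i=7
  ###.#|.  b29=0 t=1,i=0
  ###..|.  b28=0 t=0,i=8
  ##.##|#  b27=1 t=8,i=9
  ##.#.|.  b26=0 t=1,i=1
  ##..#|#  b25=1 t=0,i=2
  ##...|#  b24=1 t=0,i=9
  #.###|.  b23=0 t=8,i=10
  #.##.|#  b22=1 t=0,i=0
  #.#.#|.  b21=0 t=1,i=7
  #.#..|.  b20=0 t=1,i=2
  #..##|.  b19=0 t=0,i=3
  #..#.|#  b18=1 t=1,i=4
  #...#|.  b17=0 t=0,i=10
  #....|.  b16=0 t=2,i=10
  .####|#  b15=1 t=0,i=5
  .###.|.  b14=0 t=1,i=13
  .##.#|#  b13=1 t=7,i=3
  .##..|.  b12=0 t=0,i=1
  .#.##|#  b11=1 t=0,i=13
  .#.#.|#  b10=1 t=1,i=6
  .#..#|.  b9=0 t=1,i=3
  .#...|.  b8=0 t=2,i=9
  ..###|.  b7=0 t=0,i=4
  ..##.|#  b6=1 t=6,i=3
  ..#.#|#  b5=1 t=0,i=12
  ..#..|#  b4=1 t=6,i=8
  ...##|#  b3=1 t=2,i=3
  ...#.|.  b2=0 t=0,i=11
  ....#|.  b1=0 t=2,i=2
  .....|#  b0=1 t=2,i=0
  bits 01001011010001001010110001111001 = 1262791801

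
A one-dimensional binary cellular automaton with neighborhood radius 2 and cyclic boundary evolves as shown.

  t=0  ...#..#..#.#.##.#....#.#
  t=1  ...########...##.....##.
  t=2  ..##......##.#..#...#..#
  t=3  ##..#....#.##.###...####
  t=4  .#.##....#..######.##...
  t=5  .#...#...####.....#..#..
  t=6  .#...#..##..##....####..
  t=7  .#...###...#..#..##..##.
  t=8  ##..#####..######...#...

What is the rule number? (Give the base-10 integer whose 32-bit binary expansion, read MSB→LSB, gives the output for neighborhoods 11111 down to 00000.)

  ##### -> .   bit 31 = 0  t=1,i=5
  ####. -> .   bit 30 = 0  t=1,i=9
  ###.# -> .   bit 29 = 0  t=4,i=17
  ###.. -> #   bit 28 = 1  t=1,i=10
  ##.## -> #   bit 27 = 1  t=3,i=13
  ##.#. -> #   bit 26 = 1  t=0,i=15
  ##..# -> .   bit 25 = 0  t=3,i=2
  ##... -> #   bit 24 = 1  t=1,i=11
  #.### -> #   bit 23 = 1  t=3,i=14
  #.##. -> .   bit 22 = 0  t=0,i=13
  #.#.# -> .   bit 21 = 0  t=0,i=11
  #.#.. -> .   bit 20 = 0  t=0,i=16
  #..## -> #   bit 19 = 1  t=2,i=1
  #..#. -> #   bit 18 = 1  t=0,i=5
  #...# -> .   bit 17 = 0  t=0,i=1
  #.... -> .   bit 16 = 0  t=0,i=18
  .#### -> .   bit 15 = 0  t=1,i=4
  .###. -> #   bit 14 = 1  t=3,i=15
  .##.# -> #   bit 13 = 1  t=0,i=14
  .##.. -> .   bit 12 = 0  t=1,i=15
  .#.## -> .   bit 11 = 0  t=0,i=12
  .#.#. -> #   bit 10 = 1  t=0,i=10
  .#..# -> #   bit 9 = 1  t=0,i=4
  .#... -> .   bit 8 = 0  t=0,i=0
  ..### -> #   bit 7 = 1  t=1,i=3
  ..##. -> .   bit 6 = 0  t=1,i=14
  ..#.# -> #   bit 5 = 1  t=0,i=9
  ..#.. -> #   bit 4 = 1  t=0,i=3
  ...## -> #   bit 3 = 1  t=1,i=2
  ...#. -> .   bit 2 = 0  t=0,i=2
  ....# -> .   bit 1 = 0  t=0,i=19
  ..... -> .   bit 0 = 0  t=1,i=18
  bits 00011101100011000110011010111000 = 495740600

495740600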